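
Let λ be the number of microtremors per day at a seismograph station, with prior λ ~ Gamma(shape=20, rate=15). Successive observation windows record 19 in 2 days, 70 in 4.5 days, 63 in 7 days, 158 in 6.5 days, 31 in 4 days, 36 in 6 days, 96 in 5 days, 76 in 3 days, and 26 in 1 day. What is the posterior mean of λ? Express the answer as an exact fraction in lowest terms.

595/54

Total count: 19 + 70 + 63 + 158 + 31 + 36 + 96 + 76 + 26 = 575.
Total exposure: 2 + 4.5 + 7 + 6.5 + 4 + 6 + 5 + 3 + 1 = 39 days.
Posterior: α' = 20 + 575 = 595, β' = 15 + 39 = 54.
Posterior mean = α'/β' = 595/54.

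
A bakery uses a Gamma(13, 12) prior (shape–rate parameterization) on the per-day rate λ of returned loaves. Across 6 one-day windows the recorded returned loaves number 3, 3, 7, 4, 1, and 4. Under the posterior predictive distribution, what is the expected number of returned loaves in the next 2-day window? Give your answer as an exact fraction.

Total count: 3 + 3 + 7 + 4 + 1 + 4 = 22.
Total exposure: 6 days.
The Gamma prior is conjugate for the Poisson rate, so λ | data ~ Gamma(13+22, 12+6) = Gamma(35, 18).
Predictive mean over a 2-day window = T·E[λ|data] = 2·35/18 = 35/9.

35/9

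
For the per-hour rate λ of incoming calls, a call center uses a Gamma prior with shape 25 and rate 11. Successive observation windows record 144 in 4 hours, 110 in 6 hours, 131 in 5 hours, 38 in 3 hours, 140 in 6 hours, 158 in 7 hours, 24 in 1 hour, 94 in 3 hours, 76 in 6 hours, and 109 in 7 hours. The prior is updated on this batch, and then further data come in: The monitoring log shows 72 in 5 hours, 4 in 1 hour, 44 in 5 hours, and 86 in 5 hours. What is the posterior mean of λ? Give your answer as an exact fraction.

Total count: 144 + 110 + 131 + 38 + 140 + 158 + 24 + 94 + 76 + 109 = 1024.
Total exposure: 4 + 6 + 5 + 3 + 6 + 7 + 1 + 3 + 6 + 7 = 48 hours.
After the first batch: Gamma(25 + 1024, 11 + 48) = Gamma(1049, 59).
Total count: 72 + 4 + 44 + 86 = 206.
Total exposure: 5 + 1 + 5 + 5 = 16 hours.
After the second batch: Gamma(1049 + 206, 59 + 16) = Gamma(1255, 75).
Posterior mean = α'/β' = 1255/75 = 251/15.

251/15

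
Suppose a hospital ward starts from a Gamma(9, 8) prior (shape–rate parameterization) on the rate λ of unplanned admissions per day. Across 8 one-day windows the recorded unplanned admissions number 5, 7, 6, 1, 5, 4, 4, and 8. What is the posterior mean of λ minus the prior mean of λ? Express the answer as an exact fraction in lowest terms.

31/16

Total count: 5 + 7 + 6 + 1 + 5 + 4 + 4 + 8 = 40.
Total exposure: 8 days.
Posterior: α' = 9 + 40 = 49, β' = 8 + 8 = 16.
Posterior mean = 49/16 = 49/16; prior mean = 9/8 = 9/8. Difference = 49/16 − 9/8 = 31/16.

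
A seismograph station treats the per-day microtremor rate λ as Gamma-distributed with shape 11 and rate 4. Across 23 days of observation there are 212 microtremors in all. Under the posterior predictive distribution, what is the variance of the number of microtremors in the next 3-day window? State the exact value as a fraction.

2230/81

Total count 212 over total exposure 23 days.
Posterior: α' = 11 + 212 = 223, β' = 4 + 23 = 27.
The posterior predictive for a window of length T is Negative Binomial with variance T·α'·(β'+T)/β'² = 3·223·30/729 = 2230/81.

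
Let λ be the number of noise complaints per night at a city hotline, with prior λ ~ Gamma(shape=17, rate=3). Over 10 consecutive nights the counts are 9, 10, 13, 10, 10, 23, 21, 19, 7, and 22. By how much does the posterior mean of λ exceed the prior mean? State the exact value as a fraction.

Total count: 9 + 10 + 13 + 10 + 10 + 23 + 21 + 19 + 7 + 22 = 144.
Total exposure: 10 nights.
Conjugate update: add total count to the shape and total exposure to the rate, giving Gamma(161, 13).
Posterior mean = 161/13 = 161/13; prior mean = 17/3 = 17/3. Difference = 161/13 − 17/3 = 262/39.

262/39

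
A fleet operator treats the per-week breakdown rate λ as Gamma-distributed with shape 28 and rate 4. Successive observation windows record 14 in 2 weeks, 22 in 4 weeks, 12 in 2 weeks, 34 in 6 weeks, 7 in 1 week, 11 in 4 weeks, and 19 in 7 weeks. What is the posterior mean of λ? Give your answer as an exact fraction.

49/10

Total count: 14 + 22 + 12 + 34 + 7 + 11 + 19 = 119.
Total exposure: 2 + 4 + 2 + 6 + 1 + 4 + 7 = 26 weeks.
The Gamma prior is conjugate for the Poisson rate, so λ | data ~ Gamma(28+119, 4+26) = Gamma(147, 30).
Posterior mean = α'/β' = 147/30 = 49/10.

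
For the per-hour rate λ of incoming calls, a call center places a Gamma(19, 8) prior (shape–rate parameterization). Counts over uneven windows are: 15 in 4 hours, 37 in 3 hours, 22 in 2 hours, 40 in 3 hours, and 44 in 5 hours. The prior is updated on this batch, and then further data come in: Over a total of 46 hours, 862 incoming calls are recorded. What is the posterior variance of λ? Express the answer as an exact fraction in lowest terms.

1039/5041

Total count: 15 + 37 + 22 + 40 + 44 = 158.
Total exposure: 4 + 3 + 2 + 3 + 5 = 17 hours.
After the first batch: Gamma(19 + 158, 8 + 17) = Gamma(177, 25).
Total count 862 over total exposure 46 hours.
After the second batch: Gamma(177 + 862, 25 + 46) = Gamma(1039, 71).
Posterior variance = α'/β'² = 1039/5041.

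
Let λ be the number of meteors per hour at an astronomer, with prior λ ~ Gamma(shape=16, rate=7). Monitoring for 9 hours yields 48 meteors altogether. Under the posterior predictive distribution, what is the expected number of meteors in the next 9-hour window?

36

Total count 48 over total exposure 9 hours.
By Gamma–Poisson conjugacy, the posterior is Gamma(α + Σx, β + Σt) = Gamma(16 + 48, 7 + 9) = Gamma(64, 16).
Predictive mean over a 9-hour window = T·E[λ|data] = 9·64/16 = 36.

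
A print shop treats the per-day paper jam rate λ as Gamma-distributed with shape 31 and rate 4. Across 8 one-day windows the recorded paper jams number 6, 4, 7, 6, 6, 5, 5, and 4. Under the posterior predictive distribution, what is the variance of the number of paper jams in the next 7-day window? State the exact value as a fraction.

4921/72

Total count: 6 + 4 + 7 + 6 + 6 + 5 + 5 + 4 = 43.
Total exposure: 8 days.
By Gamma–Poisson conjugacy, the posterior is Gamma(α + Σx, β + Σt) = Gamma(31 + 43, 4 + 8) = Gamma(74, 12).
The posterior predictive for a window of length T is Negative Binomial with variance T·α'·(β'+T)/β'² = 7·74·19/144 = 4921/72.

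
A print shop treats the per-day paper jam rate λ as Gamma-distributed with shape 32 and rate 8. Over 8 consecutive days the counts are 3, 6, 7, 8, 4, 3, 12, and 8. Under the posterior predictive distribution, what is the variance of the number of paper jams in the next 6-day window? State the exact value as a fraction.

Total count: 3 + 6 + 7 + 8 + 4 + 3 + 12 + 8 = 51.
Total exposure: 8 days.
Posterior: α' = 32 + 51 = 83, β' = 8 + 8 = 16.
The posterior predictive for a window of length T is Negative Binomial with variance T·α'·(β'+T)/β'² = 6·83·22/256 = 2739/64.

2739/64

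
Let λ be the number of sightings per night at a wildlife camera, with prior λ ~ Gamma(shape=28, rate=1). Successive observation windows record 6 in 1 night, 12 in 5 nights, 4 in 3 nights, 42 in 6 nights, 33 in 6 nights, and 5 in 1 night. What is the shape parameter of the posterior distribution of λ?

Total count: 6 + 12 + 4 + 42 + 33 + 5 = 102.
Total exposure: 1 + 5 + 3 + 6 + 6 + 1 = 22 nights.
The Gamma prior is conjugate for the Poisson rate, so λ | data ~ Gamma(28+102, 1+22) = Gamma(130, 23).

130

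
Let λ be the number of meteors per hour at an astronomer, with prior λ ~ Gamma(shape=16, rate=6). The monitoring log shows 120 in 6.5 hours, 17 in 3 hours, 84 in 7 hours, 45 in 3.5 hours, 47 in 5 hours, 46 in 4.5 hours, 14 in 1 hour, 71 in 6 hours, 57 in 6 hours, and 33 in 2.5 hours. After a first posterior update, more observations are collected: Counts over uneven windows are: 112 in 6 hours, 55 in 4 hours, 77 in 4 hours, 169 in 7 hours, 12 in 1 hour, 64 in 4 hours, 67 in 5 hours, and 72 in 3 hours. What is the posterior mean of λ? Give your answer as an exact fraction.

Total count: 120 + 17 + 84 + 45 + 47 + 46 + 14 + 71 + 57 + 33 = 534.
Total exposure: 6.5 + 3 + 7 + 3.5 + 5 + 4.5 + 1 + 6 + 6 + 2.5 = 45 hours.
After the first batch: Gamma(16 + 534, 6 + 45) = Gamma(550, 51).
Total count: 112 + 55 + 77 + 169 + 12 + 64 + 67 + 72 = 628.
Total exposure: 6 + 4 + 4 + 7 + 1 + 4 + 5 + 3 = 34 hours.
After the second batch: Gamma(550 + 628, 51 + 34) = Gamma(1178, 85).
Posterior mean = α'/β' = 1178/85.

1178/85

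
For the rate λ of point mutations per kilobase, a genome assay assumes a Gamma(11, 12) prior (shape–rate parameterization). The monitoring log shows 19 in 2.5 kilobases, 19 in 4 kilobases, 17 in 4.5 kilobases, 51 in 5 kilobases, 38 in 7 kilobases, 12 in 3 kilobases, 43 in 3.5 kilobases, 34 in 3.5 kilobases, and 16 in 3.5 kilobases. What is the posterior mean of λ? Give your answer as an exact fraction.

Total count: 19 + 19 + 17 + 51 + 38 + 12 + 43 + 34 + 16 = 249.
Total exposure: 2.5 + 4 + 4.5 + 5 + 7 + 3 + 3.5 + 3.5 + 3.5 = 36.5 kilobases.
Posterior: α' = 11 + 249 = 260, β' = 12 + 36.5 = 97/2.
Posterior mean = α'/β' = 260/(97/2) = 520/97.

520/97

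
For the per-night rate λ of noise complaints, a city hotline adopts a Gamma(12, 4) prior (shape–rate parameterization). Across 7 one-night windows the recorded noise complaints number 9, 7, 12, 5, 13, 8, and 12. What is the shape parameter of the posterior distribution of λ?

Total count: 9 + 7 + 12 + 5 + 13 + 8 + 12 = 66.
Total exposure: 7 nights.
The Gamma prior is conjugate for the Poisson rate, so λ | data ~ Gamma(12+66, 4+7) = Gamma(78, 11).

78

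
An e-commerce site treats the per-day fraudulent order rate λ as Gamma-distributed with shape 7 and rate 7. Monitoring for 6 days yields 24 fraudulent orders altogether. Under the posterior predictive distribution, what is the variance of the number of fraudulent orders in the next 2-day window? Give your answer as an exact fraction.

Total count 24 over total exposure 6 days.
Posterior: α' = 7 + 24 = 31, β' = 7 + 6 = 13.
The posterior predictive for a window of length T is Negative Binomial with variance T·α'·(β'+T)/β'² = 2·31·15/169 = 930/169.

930/169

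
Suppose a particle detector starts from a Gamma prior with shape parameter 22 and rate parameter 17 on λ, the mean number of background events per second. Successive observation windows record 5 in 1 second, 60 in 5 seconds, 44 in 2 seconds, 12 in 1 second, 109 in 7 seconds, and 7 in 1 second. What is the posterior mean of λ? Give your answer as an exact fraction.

Total count: 5 + 60 + 44 + 12 + 109 + 7 = 237.
Total exposure: 1 + 5 + 2 + 1 + 7 + 1 = 17 seconds.
By Gamma–Poisson conjugacy, the posterior is Gamma(α + Σx, β + Σt) = Gamma(22 + 237, 17 + 17) = Gamma(259, 34).
Posterior mean = α'/β' = 259/34.

259/34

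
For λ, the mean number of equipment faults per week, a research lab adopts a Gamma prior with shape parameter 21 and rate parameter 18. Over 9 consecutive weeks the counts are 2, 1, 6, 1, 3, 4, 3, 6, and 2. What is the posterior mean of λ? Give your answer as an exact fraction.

49/27

Total count: 2 + 1 + 6 + 1 + 3 + 4 + 3 + 6 + 2 = 28.
Total exposure: 9 weeks.
Posterior: α' = 21 + 28 = 49, β' = 18 + 9 = 27.
Posterior mean = α'/β' = 49/27.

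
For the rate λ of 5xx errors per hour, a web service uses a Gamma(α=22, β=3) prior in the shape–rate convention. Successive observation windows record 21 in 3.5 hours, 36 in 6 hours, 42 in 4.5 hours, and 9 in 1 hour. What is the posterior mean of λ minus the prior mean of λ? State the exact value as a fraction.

-1/9

Total count: 21 + 36 + 42 + 9 = 108.
Total exposure: 3.5 + 6 + 4.5 + 1 = 15 hours.
By Gamma–Poisson conjugacy, the posterior is Gamma(α + Σx, β + Σt) = Gamma(22 + 108, 3 + 15) = Gamma(130, 18).
Posterior mean = 130/18 = 65/9; prior mean = 22/3 = 22/3. Difference = 65/9 − 22/3 = -1/9.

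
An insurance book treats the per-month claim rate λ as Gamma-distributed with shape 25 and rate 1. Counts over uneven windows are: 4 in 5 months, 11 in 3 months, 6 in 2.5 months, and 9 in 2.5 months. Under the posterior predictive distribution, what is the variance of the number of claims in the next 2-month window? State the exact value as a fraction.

440/49

Total count: 4 + 11 + 6 + 9 = 30.
Total exposure: 5 + 3 + 2.5 + 2.5 = 13 months.
By Gamma–Poisson conjugacy, the posterior is Gamma(α + Σx, β + Σt) = Gamma(25 + 30, 1 + 13) = Gamma(55, 14).
The posterior predictive for a window of length T is Negative Binomial with variance T·α'·(β'+T)/β'² = 2·55·16/196 = 440/49.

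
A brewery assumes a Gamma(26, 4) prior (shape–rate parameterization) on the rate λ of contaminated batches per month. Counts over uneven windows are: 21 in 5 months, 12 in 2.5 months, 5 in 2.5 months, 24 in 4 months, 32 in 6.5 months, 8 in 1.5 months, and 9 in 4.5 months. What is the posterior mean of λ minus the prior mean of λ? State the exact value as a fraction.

-245/122

Total count: 21 + 12 + 5 + 24 + 32 + 8 + 9 = 111.
Total exposure: 5 + 2.5 + 2.5 + 4 + 6.5 + 1.5 + 4.5 = 26.5 months.
Gamma(α, β) with Poisson data over total exposure Σt gives posterior Gamma(α+Σx, β+Σt) = Gamma(137, 61/2).
Posterior mean = 137/(61/2) = 274/61; prior mean = 26/4 = 13/2. Difference = 274/61 − 13/2 = -245/122.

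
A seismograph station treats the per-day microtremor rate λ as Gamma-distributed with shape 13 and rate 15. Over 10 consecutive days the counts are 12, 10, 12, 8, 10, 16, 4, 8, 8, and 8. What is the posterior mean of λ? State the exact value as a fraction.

Total count: 12 + 10 + 12 + 8 + 10 + 16 + 4 + 8 + 8 + 8 = 96.
Total exposure: 10 days.
Posterior: α' = 13 + 96 = 109, β' = 15 + 10 = 25.
Posterior mean = α'/β' = 109/25.

109/25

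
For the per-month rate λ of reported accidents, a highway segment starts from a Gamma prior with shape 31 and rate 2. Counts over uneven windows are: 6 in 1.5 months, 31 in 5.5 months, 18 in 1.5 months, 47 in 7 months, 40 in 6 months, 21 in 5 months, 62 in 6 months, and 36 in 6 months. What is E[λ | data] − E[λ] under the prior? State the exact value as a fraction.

-1343/162

Total count: 6 + 31 + 18 + 47 + 40 + 21 + 62 + 36 = 261.
Total exposure: 1.5 + 5.5 + 1.5 + 7 + 6 + 5 + 6 + 6 = 38.5 months.
The Gamma prior is conjugate for the Poisson rate, so λ | data ~ Gamma(31+261, 2+38.5) = Gamma(292, 81/2).
Posterior mean = 292/(81/2) = 584/81; prior mean = 31/2 = 31/2. Difference = 584/81 − 31/2 = -1343/162.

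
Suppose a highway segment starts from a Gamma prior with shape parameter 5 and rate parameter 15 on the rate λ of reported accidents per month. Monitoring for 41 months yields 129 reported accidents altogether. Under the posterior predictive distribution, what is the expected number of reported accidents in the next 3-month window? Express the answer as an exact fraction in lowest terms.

Total count 129 over total exposure 41 months.
Conjugate update: add total count to the shape and total exposure to the rate, giving Gamma(134, 56).
Predictive mean over a 3-month window = T·E[λ|data] = 3·134/56 = 201/28.

201/28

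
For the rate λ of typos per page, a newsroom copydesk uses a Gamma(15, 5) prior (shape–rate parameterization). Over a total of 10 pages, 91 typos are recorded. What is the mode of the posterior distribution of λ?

Total count 91 over total exposure 10 pages.
By Gamma–Poisson conjugacy, the posterior is Gamma(α + Σx, β + Σt) = Gamma(15 + 91, 5 + 10) = Gamma(106, 15).
Posterior mode = (α'−1)/β' = 105/15 = 7.

7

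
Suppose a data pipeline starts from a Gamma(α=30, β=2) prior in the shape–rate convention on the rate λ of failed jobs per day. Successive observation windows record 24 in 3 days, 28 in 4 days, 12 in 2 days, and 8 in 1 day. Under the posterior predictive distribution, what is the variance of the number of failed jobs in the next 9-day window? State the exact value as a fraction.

Total count: 24 + 28 + 12 + 8 = 72.
Total exposure: 3 + 4 + 2 + 1 = 10 days.
Gamma(α, β) with Poisson data over total exposure Σt gives posterior Gamma(α+Σx, β+Σt) = Gamma(102, 12).
The posterior predictive for a window of length T is Negative Binomial with variance T·α'·(β'+T)/β'² = 9·102·21/144 = 1071/8.

1071/8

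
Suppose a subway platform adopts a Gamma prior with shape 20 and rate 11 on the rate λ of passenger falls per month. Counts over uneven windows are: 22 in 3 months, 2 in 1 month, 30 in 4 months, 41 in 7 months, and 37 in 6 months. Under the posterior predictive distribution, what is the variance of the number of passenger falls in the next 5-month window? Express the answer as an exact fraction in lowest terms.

3515/128

Total count: 22 + 2 + 30 + 41 + 37 = 132.
Total exposure: 3 + 1 + 4 + 7 + 6 = 21 months.
By Gamma–Poisson conjugacy, the posterior is Gamma(α + Σx, β + Σt) = Gamma(20 + 132, 11 + 21) = Gamma(152, 32).
The posterior predictive for a window of length T is Negative Binomial with variance T·α'·(β'+T)/β'² = 5·152·37/1024 = 3515/128.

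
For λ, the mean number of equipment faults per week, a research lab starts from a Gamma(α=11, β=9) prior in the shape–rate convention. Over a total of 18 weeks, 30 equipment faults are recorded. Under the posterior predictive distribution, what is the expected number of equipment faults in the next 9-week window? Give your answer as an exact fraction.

Total count 30 over total exposure 18 weeks.
Conjugate update: add total count to the shape and total exposure to the rate, giving Gamma(41, 27).
Predictive mean over a 9-week window = T·E[λ|data] = 9·41/27 = 41/3.

41/3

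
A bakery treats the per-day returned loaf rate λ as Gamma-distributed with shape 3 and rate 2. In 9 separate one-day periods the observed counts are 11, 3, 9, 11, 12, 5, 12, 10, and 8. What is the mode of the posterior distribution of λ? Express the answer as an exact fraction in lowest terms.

Total count: 11 + 3 + 9 + 11 + 12 + 5 + 12 + 10 + 8 = 81.
Total exposure: 9 days.
Gamma(α, β) with Poisson data over total exposure Σt gives posterior Gamma(α+Σx, β+Σt) = Gamma(84, 11).
Posterior mode = (α'−1)/β' = 83/11.

83/11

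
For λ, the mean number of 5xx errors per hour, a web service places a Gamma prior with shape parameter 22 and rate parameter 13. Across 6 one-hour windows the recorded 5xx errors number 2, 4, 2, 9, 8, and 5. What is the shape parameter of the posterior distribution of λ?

52

Total count: 2 + 4 + 2 + 9 + 8 + 5 = 30.
Total exposure: 6 hours.
Gamma(α, β) with Poisson data over total exposure Σt gives posterior Gamma(α+Σx, β+Σt) = Gamma(52, 19).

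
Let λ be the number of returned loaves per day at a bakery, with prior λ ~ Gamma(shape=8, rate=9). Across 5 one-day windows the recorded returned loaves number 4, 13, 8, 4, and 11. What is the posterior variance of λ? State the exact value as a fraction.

12/49

Total count: 4 + 13 + 8 + 4 + 11 = 40.
Total exposure: 5 days.
Conjugate update: add total count to the shape and total exposure to the rate, giving Gamma(48, 14).
Posterior variance = α'/β'² = 48/196 = 12/49.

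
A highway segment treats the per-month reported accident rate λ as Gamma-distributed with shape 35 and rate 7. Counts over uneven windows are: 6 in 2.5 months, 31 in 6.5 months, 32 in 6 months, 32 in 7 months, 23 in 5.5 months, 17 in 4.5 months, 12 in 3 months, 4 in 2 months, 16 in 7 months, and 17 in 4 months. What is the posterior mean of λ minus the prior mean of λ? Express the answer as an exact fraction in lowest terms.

-10/11

Total count: 6 + 31 + 32 + 32 + 23 + 17 + 12 + 4 + 16 + 17 = 190.
Total exposure: 2.5 + 6.5 + 6 + 7 + 5.5 + 4.5 + 3 + 2 + 7 + 4 = 48 months.
By Gamma–Poisson conjugacy, the posterior is Gamma(α + Σx, β + Σt) = Gamma(35 + 190, 7 + 48) = Gamma(225, 55).
Posterior mean = 225/55 = 45/11; prior mean = 35/7 = 5. Difference = 45/11 − 5 = -10/11.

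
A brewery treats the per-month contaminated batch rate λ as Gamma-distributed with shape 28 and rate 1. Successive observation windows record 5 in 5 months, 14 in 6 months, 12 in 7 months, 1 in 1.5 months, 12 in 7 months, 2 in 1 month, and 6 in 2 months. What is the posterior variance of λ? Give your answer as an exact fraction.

320/3721

Total count: 5 + 14 + 12 + 1 + 12 + 2 + 6 = 52.
Total exposure: 5 + 6 + 7 + 1.5 + 7 + 1 + 2 = 29.5 months.
Gamma(α, β) with Poisson data over total exposure Σt gives posterior Gamma(α+Σx, β+Σt) = Gamma(80, 61/2).
Posterior variance = α'/β'² = 80/(3721/4) = 320/3721.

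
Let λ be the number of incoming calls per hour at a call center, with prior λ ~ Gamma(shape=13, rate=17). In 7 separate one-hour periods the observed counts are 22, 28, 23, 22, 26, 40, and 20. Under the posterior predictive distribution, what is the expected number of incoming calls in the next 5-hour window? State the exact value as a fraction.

485/12

Total count: 22 + 28 + 23 + 22 + 26 + 40 + 20 = 181.
Total exposure: 7 hours.
Conjugate update: add total count to the shape and total exposure to the rate, giving Gamma(194, 24).
Predictive mean over a 5-hour window = T·E[λ|data] = 5·194/24 = 485/12.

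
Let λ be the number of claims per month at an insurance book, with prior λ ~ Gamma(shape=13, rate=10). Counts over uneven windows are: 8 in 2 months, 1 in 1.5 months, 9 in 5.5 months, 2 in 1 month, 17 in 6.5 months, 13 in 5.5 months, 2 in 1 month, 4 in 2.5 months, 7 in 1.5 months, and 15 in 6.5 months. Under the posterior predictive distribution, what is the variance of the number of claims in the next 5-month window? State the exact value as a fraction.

88270/7569

Total count: 8 + 1 + 9 + 2 + 17 + 13 + 2 + 4 + 7 + 15 = 78.
Total exposure: 2 + 1.5 + 5.5 + 1 + 6.5 + 5.5 + 1 + 2.5 + 1.5 + 6.5 = 33.5 months.
By Gamma–Poisson conjugacy, the posterior is Gamma(α + Σx, β + Σt) = Gamma(13 + 78, 10 + 33.5) = Gamma(91, 87/2).
The posterior predictive for a window of length T is Negative Binomial with variance T·α'·(β'+T)/β'² = 5·91·(97/2)/(7569/4) = 88270/7569.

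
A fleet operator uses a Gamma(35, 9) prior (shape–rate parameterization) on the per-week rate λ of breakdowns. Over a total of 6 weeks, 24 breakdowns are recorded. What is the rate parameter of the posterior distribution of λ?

Total count 24 over total exposure 6 weeks.
Conjugate update: add total count to the shape and total exposure to the rate, giving Gamma(59, 15).

15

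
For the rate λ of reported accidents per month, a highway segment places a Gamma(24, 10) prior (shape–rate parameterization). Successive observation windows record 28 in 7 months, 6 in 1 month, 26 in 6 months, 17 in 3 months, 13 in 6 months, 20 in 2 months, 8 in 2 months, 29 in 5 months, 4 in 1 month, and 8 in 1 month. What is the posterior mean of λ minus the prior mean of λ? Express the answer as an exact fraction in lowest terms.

Total count: 28 + 6 + 26 + 17 + 13 + 20 + 8 + 29 + 4 + 8 = 159.
Total exposure: 7 + 1 + 6 + 3 + 6 + 2 + 2 + 5 + 1 + 1 = 34 months.
By Gamma–Poisson conjugacy, the posterior is Gamma(α + Σx, β + Σt) = Gamma(24 + 159, 10 + 34) = Gamma(183, 44).
Posterior mean = 183/44 = 183/44; prior mean = 24/10 = 12/5. Difference = 183/44 − 12/5 = 387/220.

387/220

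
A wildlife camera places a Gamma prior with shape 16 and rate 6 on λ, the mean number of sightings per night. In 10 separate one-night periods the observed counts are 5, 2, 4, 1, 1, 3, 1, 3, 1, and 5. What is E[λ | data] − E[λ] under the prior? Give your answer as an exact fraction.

Total count: 5 + 2 + 4 + 1 + 1 + 3 + 1 + 3 + 1 + 5 = 26.
Total exposure: 10 nights.
The Gamma prior is conjugate for the Poisson rate, so λ | data ~ Gamma(16+26, 6+10) = Gamma(42, 16).
Posterior mean = 42/16 = 21/8; prior mean = 16/6 = 8/3. Difference = 21/8 − 8/3 = -1/24.

-1/24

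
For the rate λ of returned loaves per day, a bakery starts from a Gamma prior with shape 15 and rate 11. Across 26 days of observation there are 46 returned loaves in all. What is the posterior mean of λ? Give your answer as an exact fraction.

Total count 46 over total exposure 26 days.
The Gamma prior is conjugate for the Poisson rate, so λ | data ~ Gamma(15+46, 11+26) = Gamma(61, 37).
Posterior mean = α'/β' = 61/37.

61/37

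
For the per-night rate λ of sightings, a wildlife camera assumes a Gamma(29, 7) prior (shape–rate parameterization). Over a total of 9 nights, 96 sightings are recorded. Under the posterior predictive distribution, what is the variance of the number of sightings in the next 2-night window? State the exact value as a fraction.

Total count 96 over total exposure 9 nights.
Conjugate update: add total count to the shape and total exposure to the rate, giving Gamma(125, 16).
The posterior predictive for a window of length T is Negative Binomial with variance T·α'·(β'+T)/β'² = 2·125·18/256 = 1125/64.

1125/64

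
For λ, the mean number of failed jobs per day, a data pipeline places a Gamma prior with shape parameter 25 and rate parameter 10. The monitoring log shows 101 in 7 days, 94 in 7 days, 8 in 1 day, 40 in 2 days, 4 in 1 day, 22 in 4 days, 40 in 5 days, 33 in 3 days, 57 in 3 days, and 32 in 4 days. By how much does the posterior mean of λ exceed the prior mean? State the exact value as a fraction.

677/94

Total count: 101 + 94 + 8 + 40 + 4 + 22 + 40 + 33 + 57 + 32 = 431.
Total exposure: 7 + 7 + 1 + 2 + 1 + 4 + 5 + 3 + 3 + 4 = 37 days.
By Gamma–Poisson conjugacy, the posterior is Gamma(α + Σx, β + Σt) = Gamma(25 + 431, 10 + 37) = Gamma(456, 47).
Posterior mean = 456/47 = 456/47; prior mean = 25/10 = 5/2. Difference = 456/47 − 5/2 = 677/94.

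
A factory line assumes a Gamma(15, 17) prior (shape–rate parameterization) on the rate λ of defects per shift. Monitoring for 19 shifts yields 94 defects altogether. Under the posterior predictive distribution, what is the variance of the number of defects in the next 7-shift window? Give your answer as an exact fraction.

Total count 94 over total exposure 19 shifts.
By Gamma–Poisson conjugacy, the posterior is Gamma(α + Σx, β + Σt) = Gamma(15 + 94, 17 + 19) = Gamma(109, 36).
The posterior predictive for a window of length T is Negative Binomial with variance T·α'·(β'+T)/β'² = 7·109·43/1296 = 32809/1296.

32809/1296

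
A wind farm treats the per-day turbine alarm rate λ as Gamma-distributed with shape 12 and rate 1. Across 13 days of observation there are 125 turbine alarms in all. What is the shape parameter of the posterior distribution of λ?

137

Total count 125 over total exposure 13 days.
Gamma(α, β) with Poisson data over total exposure Σt gives posterior Gamma(α+Σx, β+Σt) = Gamma(137, 14).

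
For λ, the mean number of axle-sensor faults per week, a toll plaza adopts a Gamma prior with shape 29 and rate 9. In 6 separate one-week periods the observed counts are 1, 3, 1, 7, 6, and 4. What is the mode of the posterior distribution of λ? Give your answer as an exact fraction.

10/3

Total count: 1 + 3 + 1 + 7 + 6 + 4 = 22.
Total exposure: 6 weeks.
By Gamma–Poisson conjugacy, the posterior is Gamma(α + Σx, β + Σt) = Gamma(29 + 22, 9 + 6) = Gamma(51, 15).
Posterior mode = (α'−1)/β' = 50/15 = 10/3.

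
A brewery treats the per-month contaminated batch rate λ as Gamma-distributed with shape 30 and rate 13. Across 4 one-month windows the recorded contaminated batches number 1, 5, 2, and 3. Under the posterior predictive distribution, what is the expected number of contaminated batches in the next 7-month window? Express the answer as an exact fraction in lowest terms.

Total count: 1 + 5 + 2 + 3 = 11.
Total exposure: 4 months.
Conjugate update: add total count to the shape and total exposure to the rate, giving Gamma(41, 17).
Predictive mean over a 7-month window = T·E[λ|data] = 7·41/17 = 287/17.

287/17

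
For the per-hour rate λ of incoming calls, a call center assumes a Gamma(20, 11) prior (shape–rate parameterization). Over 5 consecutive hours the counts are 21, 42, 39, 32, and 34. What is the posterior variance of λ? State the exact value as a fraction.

Total count: 21 + 42 + 39 + 32 + 34 = 168.
Total exposure: 5 hours.
Posterior: α' = 20 + 168 = 188, β' = 11 + 5 = 16.
Posterior variance = α'/β'² = 188/256 = 47/64.

47/64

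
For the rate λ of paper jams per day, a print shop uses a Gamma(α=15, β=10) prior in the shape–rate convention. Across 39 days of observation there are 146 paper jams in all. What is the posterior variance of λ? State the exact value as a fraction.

23/343

Total count 146 over total exposure 39 days.
By Gamma–Poisson conjugacy, the posterior is Gamma(α + Σx, β + Σt) = Gamma(15 + 146, 10 + 39) = Gamma(161, 49).
Posterior variance = α'/β'² = 161/2401 = 23/343.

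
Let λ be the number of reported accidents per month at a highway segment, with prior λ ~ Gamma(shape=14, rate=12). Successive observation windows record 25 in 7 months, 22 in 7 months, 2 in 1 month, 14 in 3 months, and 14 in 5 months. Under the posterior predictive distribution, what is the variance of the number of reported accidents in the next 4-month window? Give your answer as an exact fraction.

2028/175

Total count: 25 + 22 + 2 + 14 + 14 = 77.
Total exposure: 7 + 7 + 1 + 3 + 5 = 23 months.
Gamma(α, β) with Poisson data over total exposure Σt gives posterior Gamma(α+Σx, β+Σt) = Gamma(91, 35).
The posterior predictive for a window of length T is Negative Binomial with variance T·α'·(β'+T)/β'² = 4·91·39/1225 = 2028/175.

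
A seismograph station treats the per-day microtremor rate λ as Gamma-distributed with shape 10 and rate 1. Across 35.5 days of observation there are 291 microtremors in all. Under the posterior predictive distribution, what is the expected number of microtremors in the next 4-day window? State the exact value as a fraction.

Total count 291 over total exposure 35.5 days.
Gamma(α, β) with Poisson data over total exposure Σt gives posterior Gamma(α+Σx, β+Σt) = Gamma(301, 73/2).
Predictive mean over a 4-day window = T·E[λ|data] = 4·301/(73/2) = 2408/73.

2408/73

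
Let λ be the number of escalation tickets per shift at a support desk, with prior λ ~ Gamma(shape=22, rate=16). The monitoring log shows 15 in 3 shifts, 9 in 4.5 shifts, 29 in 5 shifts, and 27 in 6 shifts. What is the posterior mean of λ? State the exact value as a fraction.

Total count: 15 + 9 + 29 + 27 = 80.
Total exposure: 3 + 4.5 + 5 + 6 = 18.5 shifts.
Gamma(α, β) with Poisson data over total exposure Σt gives posterior Gamma(α+Σx, β+Σt) = Gamma(102, 69/2).
Posterior mean = α'/β' = 102/(69/2) = 68/23.

68/23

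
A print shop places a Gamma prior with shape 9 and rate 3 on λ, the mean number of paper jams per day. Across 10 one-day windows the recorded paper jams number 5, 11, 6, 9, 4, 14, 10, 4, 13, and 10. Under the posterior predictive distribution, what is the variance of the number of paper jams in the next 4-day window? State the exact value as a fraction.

Total count: 5 + 11 + 6 + 9 + 4 + 14 + 10 + 4 + 13 + 10 = 86.
Total exposure: 10 days.
Conjugate update: add total count to the shape and total exposure to the rate, giving Gamma(95, 13).
The posterior predictive for a window of length T is Negative Binomial with variance T·α'·(β'+T)/β'² = 4·95·17/169 = 6460/169.

6460/169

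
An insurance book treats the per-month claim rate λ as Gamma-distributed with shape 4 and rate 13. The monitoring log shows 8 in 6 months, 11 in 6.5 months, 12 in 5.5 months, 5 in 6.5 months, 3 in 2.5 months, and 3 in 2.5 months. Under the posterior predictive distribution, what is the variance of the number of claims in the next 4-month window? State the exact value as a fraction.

Total count: 8 + 11 + 12 + 5 + 3 + 3 = 42.
Total exposure: 6 + 6.5 + 5.5 + 6.5 + 2.5 + 2.5 = 29.5 months.
Posterior: α' = 4 + 42 = 46, β' = 13 + 29.5 = 85/2.
The posterior predictive for a window of length T is Negative Binomial with variance T·α'·(β'+T)/β'² = 4·46·(93/2)/(7225/4) = 34224/7225.

34224/7225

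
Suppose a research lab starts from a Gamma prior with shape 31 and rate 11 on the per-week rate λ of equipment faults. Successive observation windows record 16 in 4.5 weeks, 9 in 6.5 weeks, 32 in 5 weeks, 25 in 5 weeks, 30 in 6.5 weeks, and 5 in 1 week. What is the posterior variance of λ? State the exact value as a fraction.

592/6241

Total count: 16 + 9 + 32 + 25 + 30 + 5 = 117.
Total exposure: 4.5 + 6.5 + 5 + 5 + 6.5 + 1 = 28.5 weeks.
The Gamma prior is conjugate for the Poisson rate, so λ | data ~ Gamma(31+117, 11+28.5) = Gamma(148, 79/2).
Posterior variance = α'/β'² = 148/(6241/4) = 592/6241.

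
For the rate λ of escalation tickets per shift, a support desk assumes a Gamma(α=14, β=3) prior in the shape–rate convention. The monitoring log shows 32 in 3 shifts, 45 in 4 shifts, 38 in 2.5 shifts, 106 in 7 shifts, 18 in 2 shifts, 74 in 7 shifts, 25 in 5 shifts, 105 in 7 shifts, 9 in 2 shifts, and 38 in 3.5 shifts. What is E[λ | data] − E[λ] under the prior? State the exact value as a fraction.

434/69

Total count: 32 + 45 + 38 + 106 + 18 + 74 + 25 + 105 + 9 + 38 = 490.
Total exposure: 3 + 4 + 2.5 + 7 + 2 + 7 + 5 + 7 + 2 + 3.5 = 43 shifts.
By Gamma–Poisson conjugacy, the posterior is Gamma(α + Σx, β + Σt) = Gamma(14 + 490, 3 + 43) = Gamma(504, 46).
Posterior mean = 504/46 = 252/23; prior mean = 14/3 = 14/3. Difference = 252/23 − 14/3 = 434/69.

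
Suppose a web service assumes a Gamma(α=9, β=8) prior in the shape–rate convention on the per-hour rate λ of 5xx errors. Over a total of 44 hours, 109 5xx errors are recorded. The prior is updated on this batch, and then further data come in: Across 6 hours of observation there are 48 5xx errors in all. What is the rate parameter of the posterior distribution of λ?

Total count 109 over total exposure 44 hours.
After the first batch: Gamma(9 + 109, 8 + 44) = Gamma(118, 52).
Total count 48 over total exposure 6 hours.
After the second batch: Gamma(118 + 48, 52 + 6) = Gamma(166, 58).

58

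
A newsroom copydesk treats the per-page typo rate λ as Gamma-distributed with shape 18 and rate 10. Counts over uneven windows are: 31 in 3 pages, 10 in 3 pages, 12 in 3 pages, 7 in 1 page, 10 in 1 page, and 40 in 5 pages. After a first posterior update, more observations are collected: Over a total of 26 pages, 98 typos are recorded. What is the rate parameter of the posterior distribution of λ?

Total count: 31 + 10 + 12 + 7 + 10 + 40 = 110.
Total exposure: 3 + 3 + 3 + 1 + 1 + 5 = 16 pages.
After the first batch: Gamma(18 + 110, 10 + 16) = Gamma(128, 26).
Total count 98 over total exposure 26 pages.
After the second batch: Gamma(128 + 98, 26 + 26) = Gamma(226, 52).

52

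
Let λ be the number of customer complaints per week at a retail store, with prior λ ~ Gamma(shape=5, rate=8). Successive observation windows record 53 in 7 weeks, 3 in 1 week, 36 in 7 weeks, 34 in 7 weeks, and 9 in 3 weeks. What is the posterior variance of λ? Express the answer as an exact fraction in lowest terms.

Total count: 53 + 3 + 36 + 34 + 9 = 135.
Total exposure: 7 + 1 + 7 + 7 + 3 = 25 weeks.
Posterior: α' = 5 + 135 = 140, β' = 8 + 25 = 33.
Posterior variance = α'/β'² = 140/1089.

140/1089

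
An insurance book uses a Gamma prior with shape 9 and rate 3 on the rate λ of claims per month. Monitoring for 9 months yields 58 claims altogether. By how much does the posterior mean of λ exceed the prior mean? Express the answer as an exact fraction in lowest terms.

Total count 58 over total exposure 9 months.
Conjugate update: add total count to the shape and total exposure to the rate, giving Gamma(67, 12).
Posterior mean = 67/12 = 67/12; prior mean = 9/3 = 3. Difference = 67/12 − 3 = 31/12.

31/12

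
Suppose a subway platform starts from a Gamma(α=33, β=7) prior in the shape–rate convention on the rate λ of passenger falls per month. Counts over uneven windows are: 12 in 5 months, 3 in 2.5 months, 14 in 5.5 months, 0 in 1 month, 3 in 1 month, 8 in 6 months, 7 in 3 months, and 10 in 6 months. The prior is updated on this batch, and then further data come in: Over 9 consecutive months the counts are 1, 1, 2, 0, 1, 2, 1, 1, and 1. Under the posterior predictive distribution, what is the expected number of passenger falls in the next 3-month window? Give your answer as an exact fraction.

150/23

Total count: 12 + 3 + 14 + 0 + 3 + 8 + 7 + 10 = 57.
Total exposure: 5 + 2.5 + 5.5 + 1 + 1 + 6 + 3 + 6 = 30 months.
After the first batch: Gamma(33 + 57, 7 + 30) = Gamma(90, 37).
Total count: 1 + 1 + 2 + 0 + 1 + 2 + 1 + 1 + 1 = 10.
Total exposure: 9 months.
After the second batch: Gamma(90 + 10, 37 + 9) = Gamma(100, 46).
Predictive mean over a 3-month window = T·E[λ|data] = 3·100/46 = 150/23.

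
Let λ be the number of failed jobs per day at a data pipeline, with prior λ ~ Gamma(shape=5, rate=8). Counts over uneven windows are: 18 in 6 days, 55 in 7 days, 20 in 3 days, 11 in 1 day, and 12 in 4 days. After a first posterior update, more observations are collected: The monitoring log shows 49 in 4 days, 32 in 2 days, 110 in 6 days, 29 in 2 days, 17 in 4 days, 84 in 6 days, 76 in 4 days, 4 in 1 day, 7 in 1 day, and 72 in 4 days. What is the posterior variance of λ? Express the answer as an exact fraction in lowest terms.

601/3969

Total count: 18 + 55 + 20 + 11 + 12 = 116.
Total exposure: 6 + 7 + 3 + 1 + 4 = 21 days.
After the first batch: Gamma(5 + 116, 8 + 21) = Gamma(121, 29).
Total count: 49 + 32 + 110 + 29 + 17 + 84 + 76 + 4 + 7 + 72 = 480.
Total exposure: 4 + 2 + 6 + 2 + 4 + 6 + 4 + 1 + 1 + 4 = 34 days.
After the second batch: Gamma(121 + 480, 29 + 34) = Gamma(601, 63).
Posterior variance = α'/β'² = 601/3969.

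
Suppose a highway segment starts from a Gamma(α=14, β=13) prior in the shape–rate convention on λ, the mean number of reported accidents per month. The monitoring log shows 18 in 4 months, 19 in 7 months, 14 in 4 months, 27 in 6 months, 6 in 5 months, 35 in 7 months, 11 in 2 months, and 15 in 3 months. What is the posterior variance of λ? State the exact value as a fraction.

Total count: 18 + 19 + 14 + 27 + 6 + 35 + 11 + 15 = 145.
Total exposure: 4 + 7 + 4 + 6 + 5 + 7 + 2 + 3 = 38 months.
Posterior: α' = 14 + 145 = 159, β' = 13 + 38 = 51.
Posterior variance = α'/β'² = 159/2601 = 53/867.

53/867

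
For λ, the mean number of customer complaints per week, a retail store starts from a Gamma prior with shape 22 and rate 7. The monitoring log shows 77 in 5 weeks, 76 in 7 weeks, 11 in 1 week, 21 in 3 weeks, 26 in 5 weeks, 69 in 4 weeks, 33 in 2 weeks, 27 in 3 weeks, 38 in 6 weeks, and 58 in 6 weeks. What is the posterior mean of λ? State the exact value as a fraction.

Total count: 77 + 76 + 11 + 21 + 26 + 69 + 33 + 27 + 38 + 58 = 436.
Total exposure: 5 + 7 + 1 + 3 + 5 + 4 + 2 + 3 + 6 + 6 = 42 weeks.
Conjugate update: add total count to the shape and total exposure to the rate, giving Gamma(458, 49).
Posterior mean = α'/β' = 458/49.

458/49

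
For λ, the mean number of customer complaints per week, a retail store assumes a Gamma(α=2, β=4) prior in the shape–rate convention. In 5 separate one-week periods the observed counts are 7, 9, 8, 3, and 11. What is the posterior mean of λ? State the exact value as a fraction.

40/9

Total count: 7 + 9 + 8 + 3 + 11 = 38.
Total exposure: 5 weeks.
The Gamma prior is conjugate for the Poisson rate, so λ | data ~ Gamma(2+38, 4+5) = Gamma(40, 9).
Posterior mean = α'/β' = 40/9.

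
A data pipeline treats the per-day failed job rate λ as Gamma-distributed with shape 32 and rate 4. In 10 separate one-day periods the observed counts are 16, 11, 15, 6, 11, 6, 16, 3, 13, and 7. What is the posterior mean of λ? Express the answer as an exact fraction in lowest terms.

Total count: 16 + 11 + 15 + 6 + 11 + 6 + 16 + 3 + 13 + 7 = 104.
Total exposure: 10 days.
The Gamma prior is conjugate for the Poisson rate, so λ | data ~ Gamma(32+104, 4+10) = Gamma(136, 14).
Posterior mean = α'/β' = 136/14 = 68/7.

68/7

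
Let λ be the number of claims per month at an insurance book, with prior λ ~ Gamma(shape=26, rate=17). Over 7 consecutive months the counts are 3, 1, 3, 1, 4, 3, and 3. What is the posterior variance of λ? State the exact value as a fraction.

Total count: 3 + 1 + 3 + 1 + 4 + 3 + 3 = 18.
Total exposure: 7 months.
Posterior: α' = 26 + 18 = 44, β' = 17 + 7 = 24.
Posterior variance = α'/β'² = 44/576 = 11/144.

11/144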